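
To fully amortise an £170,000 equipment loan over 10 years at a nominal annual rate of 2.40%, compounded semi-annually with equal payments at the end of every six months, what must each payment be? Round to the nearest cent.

£9,611.42

Periodic rate i = 0.024/2 = 0.012; n = 10 × 2 = 20 periods.
Annuity-PV factor = 17.687298; PMT = 170000 / 17.687298 = 9,611.4173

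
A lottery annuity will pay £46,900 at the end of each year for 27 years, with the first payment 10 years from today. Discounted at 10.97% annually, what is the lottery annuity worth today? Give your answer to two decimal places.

£157,456.58

Value one period before first payment (t=9): 46900 × [1 − (1+0.1097)^(−27)] / 0.1097 = 46900 × 8.567187 = 401,801.0714
Discount back 9 years: 401,801.0714 × (1+0.1097)^(−9) = 401,801.0714 × 0.391877 = 157,456.5807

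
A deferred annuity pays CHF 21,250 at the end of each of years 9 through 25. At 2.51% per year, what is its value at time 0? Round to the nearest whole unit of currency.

PV at t=8 (ordinary 17-year annuity): 21250 × a(17|0.0251) = 21250 × 13.700955 = 291,145.2921
PV₀ = 291,145.2921 / (1+0.0251)^8 = 291,145.2921 / 1.219354 = 238,770.0793

CHF 238,770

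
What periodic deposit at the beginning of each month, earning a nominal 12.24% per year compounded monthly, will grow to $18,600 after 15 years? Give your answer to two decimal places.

Periodic rate i = 0.1224/12 = 0.0102; n = 15 × 12 = 180 periods.
PMT = 18600 / ( [(1+0.0102)^180 − 1] / 0.0102 × (1+i) ) = 18600 / 516.325717 = 36.0238

$36.02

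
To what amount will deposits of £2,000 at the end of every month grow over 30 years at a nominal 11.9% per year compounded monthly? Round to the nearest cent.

£6,836,468.60

Periodic rate i = 0.119/12 = 0.00991667; n = 30 × 12 = 360 periods.
FV = PMT · [(1+i)^n − 1] / i = 2000 · 3418.234302 = 6,836,468.6035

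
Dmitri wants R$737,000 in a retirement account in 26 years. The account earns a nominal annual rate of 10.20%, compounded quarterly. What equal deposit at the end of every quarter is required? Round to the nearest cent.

i = 0.102/4 = 0.0255 per quarter; n = 26·4 = 104.
PMT = 737000 / ( [(1+0.0255)^104 − 1] / 0.0255 ) = 737000 / 498.767805 = 1,477.6415

R$1,477.64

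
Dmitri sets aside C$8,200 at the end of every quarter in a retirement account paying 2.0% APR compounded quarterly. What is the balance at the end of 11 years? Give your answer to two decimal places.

C$402,445.92

With 4 periods per year: i = 0.005, n = 44.
FV = 8200 × [(1+0.005)^44 − 1] / 0.005 = 8200 × 49.078770 = 402,445.9165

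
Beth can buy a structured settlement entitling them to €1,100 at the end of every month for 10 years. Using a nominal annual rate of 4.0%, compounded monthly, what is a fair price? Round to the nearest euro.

€108,647

With 12 periods per year: i = 0.00333333, n = 120.
PV = 1100 × [1 − (1+0.00333333)^(−120)] / 0.00333333 = 1100 × 98.770175 = 108,647.1923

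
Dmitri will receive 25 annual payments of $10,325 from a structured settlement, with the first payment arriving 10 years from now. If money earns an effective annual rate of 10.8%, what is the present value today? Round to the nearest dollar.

$35,060

PV at t=9 (ordinary 25-year annuity): 10325 × a(25|0.108) = 10325 × 8.546271 = 88,240.2505
Discount back 9 years: 88,240.2505 × (1+0.108)^(−9) = 88,240.2505 × 0.397322 = 35,059.7560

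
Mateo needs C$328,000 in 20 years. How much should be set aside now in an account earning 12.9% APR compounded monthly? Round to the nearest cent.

C$25,198.45

With 12 periods per year: i = 0.01075, n = 240.
PV = FV·(1+i)^(−n) = 328,000 × 0.076825 = 25,198.4509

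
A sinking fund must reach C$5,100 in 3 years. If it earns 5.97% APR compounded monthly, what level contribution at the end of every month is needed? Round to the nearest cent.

C$129.71

Periodic rate i = 0.0597/12 = 0.004975; n = 3 × 12 = 36 periods.
FV-annuity factor = 39.318460; PMT = 5100 / 39.318460 = 129.7101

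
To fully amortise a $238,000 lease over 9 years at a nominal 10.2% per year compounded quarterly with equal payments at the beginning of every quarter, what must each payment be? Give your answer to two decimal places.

Periodic rate i = 0.102/4 = 0.0255; n = 9 × 4 = 36 periods.
Annuity-PV factor × (1+i) = 23.970992; PMT = 238000 / 23.970992 = 9,928.6673

$9,928.67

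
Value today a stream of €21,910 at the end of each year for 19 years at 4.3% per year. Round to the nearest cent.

Annuity factor a(19|0.043) = 12.805492; PV = 21910 × 12.805492 = 280,568.3224

€280,568.32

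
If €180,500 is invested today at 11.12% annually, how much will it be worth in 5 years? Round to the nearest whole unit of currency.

€305,801

FV = PV·(1+i)^n = 180,500 × 1.694186 = 305,800.6258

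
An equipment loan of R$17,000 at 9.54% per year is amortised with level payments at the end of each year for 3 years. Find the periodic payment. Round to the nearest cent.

R$6,780.66

Annuity-PV factor = 2.507130; PMT = 17000 / 2.507130 = 6,780.6608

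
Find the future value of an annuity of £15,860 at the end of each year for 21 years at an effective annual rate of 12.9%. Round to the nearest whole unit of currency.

£1,448,452

FV = PMT · [(1+i)^n − 1] / i = 15860 · 91.327394 = 1,448,452.4700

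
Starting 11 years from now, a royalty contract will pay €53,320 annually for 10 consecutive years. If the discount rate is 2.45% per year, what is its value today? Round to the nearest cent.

Value one period before first payment (t=10): 53320 × [1 − (1+0.0245)^(−10)] / 0.0245 = 53320 × 8.774720 = 467,868.0497
PV₀ = 467,868.0497 / (1+0.0245)^10 = 467,868.0497 / 1.273854 = 367,285.4814

€367,285.48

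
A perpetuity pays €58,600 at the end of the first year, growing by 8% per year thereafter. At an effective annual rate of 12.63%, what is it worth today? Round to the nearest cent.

€1,265,658.75

PV = D₁/(r − g) = 58600/(0.1263 − 0.08) = 1,265,658.7473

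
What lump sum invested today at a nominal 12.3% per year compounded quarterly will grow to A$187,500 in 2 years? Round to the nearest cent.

A$147,154.83

Periodic rate i = 0.123/4 = 0.03075; n = 2 × 4 = 8 periods.
PV = 187,500 / (1 + 0.03075)^8 = 187,500 / 1.274168 = 147,154.8310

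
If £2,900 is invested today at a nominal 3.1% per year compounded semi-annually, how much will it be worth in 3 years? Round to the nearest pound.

£3,180

Periodic rate i = 0.031/2 = 0.0155; n = 3 × 2 = 6 periods.
FV = 2,900 × (1 + 0.0155)^6 = 3,180.3694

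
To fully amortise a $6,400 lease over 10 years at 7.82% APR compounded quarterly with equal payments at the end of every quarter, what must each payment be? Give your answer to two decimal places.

$232.11

Periodic rate i = 0.0782/4 = 0.01955; n = 10 × 4 = 40 periods.
PMT = 6400 / ( [1 − (1+0.01955)^(−40)] / 0.01955 ) = 6400 / 27.572617 = 232.1143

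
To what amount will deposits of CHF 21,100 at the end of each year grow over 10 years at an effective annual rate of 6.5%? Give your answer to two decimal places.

CHF 284,732.32

FV = 21100 × [(1+0.065)^10 − 1] / 0.065 = 21100 × 13.494423 = 284,732.3156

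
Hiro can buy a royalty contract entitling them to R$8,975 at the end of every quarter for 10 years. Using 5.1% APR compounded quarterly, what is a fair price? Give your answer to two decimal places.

R$279,854.84

Periodic rate i = 0.051/4 = 0.01275; n = 10 × 4 = 40 periods.
PV = PMT · [1 − (1+i)^(−n)] / i = 8975 · 31.181598 = 279,854.8417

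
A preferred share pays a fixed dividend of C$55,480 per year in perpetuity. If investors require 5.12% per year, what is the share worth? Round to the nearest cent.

PV = PMT / i = 55480 / 0.0512 = 1,083,593.7500

C$1,083,593.75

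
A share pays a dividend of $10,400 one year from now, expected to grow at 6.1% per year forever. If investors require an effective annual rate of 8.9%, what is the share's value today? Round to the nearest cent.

PV = D₁/(r − g) = 10400/(0.089 − 0.061) = 371,428.5714

$371,428.57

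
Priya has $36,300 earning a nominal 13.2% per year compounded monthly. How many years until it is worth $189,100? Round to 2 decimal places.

12.57 years

Periodic rate i = 0.132/12 = 0.011.
(1+i)^n = 189100/36300 = 5.20937, so n = ln 5.20937 / ln 1.011 = 150.8654 months
= 150.8654/12 years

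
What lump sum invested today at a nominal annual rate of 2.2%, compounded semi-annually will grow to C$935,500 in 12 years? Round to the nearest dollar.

Periodic rate i = 0.022/2 = 0.011; n = 12 × 2 = 24 periods.
PV = 935,500 / (1 + 0.011)^24 = 935,500 / 1.300253 = 719,475.5795

C$719,476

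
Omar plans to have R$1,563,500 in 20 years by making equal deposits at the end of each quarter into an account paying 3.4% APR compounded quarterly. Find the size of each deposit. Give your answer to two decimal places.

R$13,726.05

Periodic rate i = 0.034/4 = 0.0085; n = 20 × 4 = 80 periods.
FV-annuity factor = 113.907469; PMT = 1.5635e+06 / 113.907469 = 13,726.0533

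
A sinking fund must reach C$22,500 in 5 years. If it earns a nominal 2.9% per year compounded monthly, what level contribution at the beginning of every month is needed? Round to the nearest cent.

With 12 periods per year: i = 0.00241667, n = 60.
FV-annuity factor × (1+i) = 64.640265; PMT = 22500 / 64.640265 = 348.0803

C$348.08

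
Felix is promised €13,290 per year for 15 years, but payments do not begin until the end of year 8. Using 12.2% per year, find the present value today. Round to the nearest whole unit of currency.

€40,009

Value one period before first payment (t=7): 13290 × [1 − (1+0.122)^(−15)] / 0.122 = 13290 × 6.738756 = 89,558.0617
Discount back 7 years: 89,558.0617 × (1+0.122)^(−7) = 89,558.0617 × 0.446735 = 40,008.7228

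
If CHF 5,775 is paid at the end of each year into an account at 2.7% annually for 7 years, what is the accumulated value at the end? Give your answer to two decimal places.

FV = PMT · [(1+i)^n − 1] / i = 5775 · 7.593215 = 43,850.8176

CHF 43,850.82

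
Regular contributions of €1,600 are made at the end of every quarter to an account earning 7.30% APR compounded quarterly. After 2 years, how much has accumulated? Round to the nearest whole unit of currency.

i = 0.073/4 = 0.01825 per quarter; n = 2·4 = 8.
Accumulation factor s(8|0.01825) = 8.530083; FV = 1600 × 8.530083 = 13,648.1332

€13,648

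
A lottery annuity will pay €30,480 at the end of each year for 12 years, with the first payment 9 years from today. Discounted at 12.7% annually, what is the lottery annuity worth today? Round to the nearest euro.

Value one period before first payment (t=8): 30480 × [1 − (1+0.127)^(−12)] / 0.127 = 30480 × 5.998549 = 182,835.7843
PV₀ = 182,835.7843 / (1+0.127)^8 = 182,835.7843 / 2.602504 = 70,253.8082

€70,254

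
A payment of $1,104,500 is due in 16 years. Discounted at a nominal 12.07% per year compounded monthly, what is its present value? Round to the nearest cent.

With 12 periods per year: i = 0.0100583, n = 192.
Discount factor = (1+0.0100583)^(−192) = 0.146380; PV = 1,104,500 × 0.146380 = 161,676.2228

$161,676.22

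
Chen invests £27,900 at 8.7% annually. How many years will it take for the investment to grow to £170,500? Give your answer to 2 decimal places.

21.70 years

(1+i)^n = 170500/27900 = 6.11111, so n = ln 6.11111 / ln 1.087 = 21.6983 years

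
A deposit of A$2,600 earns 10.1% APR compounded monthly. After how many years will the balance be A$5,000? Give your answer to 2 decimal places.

6.50 years

Periodic rate i = 0.101/12 = 0.00841667.
(1+i)^n = 5000/2600 = 1.92308, so n = ln 1.92308 / ln 1.00842 = 78.0207 months
= 78.0207/12 years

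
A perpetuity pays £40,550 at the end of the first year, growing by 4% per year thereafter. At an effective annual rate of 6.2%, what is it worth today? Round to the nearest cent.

£1,843,181.82

PV = PMT / (i − g) = 40550 / (0.062 − 0.04) = 40550 / 0.022000 = 1,843,181.8182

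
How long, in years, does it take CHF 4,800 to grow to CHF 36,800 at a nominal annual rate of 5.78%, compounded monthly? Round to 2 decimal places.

35.32 years

Periodic rate i = 0.0578/12 = 0.00481667.
(1+i)^n = 36800/4800 = 7.66667, so n = ln 7.66667 / ln 1.00482 = 423.8997 months
= 423.8997/12 years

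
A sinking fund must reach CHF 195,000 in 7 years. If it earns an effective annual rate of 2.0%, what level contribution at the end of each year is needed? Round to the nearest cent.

FV-annuity factor = 7.434283; PMT = 195000 / 7.434283 = 26,229.8314

CHF 26,229.83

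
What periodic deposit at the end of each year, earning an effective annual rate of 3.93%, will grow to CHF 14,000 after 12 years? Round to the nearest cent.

PMT = 14000 / ( [(1+0.0393)^12 − 1] / 0.0393 ) = 14000 / 14.965612 = 935.4779

CHF 935.48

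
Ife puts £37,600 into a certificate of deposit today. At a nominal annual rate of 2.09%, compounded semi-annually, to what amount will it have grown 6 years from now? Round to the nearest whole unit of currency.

£42,596

Periodic rate i = 0.0209/2 = 0.01045; n = 6 × 2 = 12 periods.
FV = 37,600 × (1 + 0.01045)^12 = 42,595.7024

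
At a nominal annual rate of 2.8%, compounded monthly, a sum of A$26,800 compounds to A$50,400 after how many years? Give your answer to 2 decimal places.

22.58 years

Periodic rate i = 0.028/12 = 0.00233333.
(1+i)^n = 50400/26800 = 1.88060, so n = ln 1.88060 / ln 1.00233 = 270.9968 months
= 270.9968/12 years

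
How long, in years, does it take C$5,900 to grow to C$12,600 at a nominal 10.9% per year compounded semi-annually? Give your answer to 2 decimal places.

Periodic rate i = 0.109/2 = 0.0545.
n = ln(12600/5900) / ln(1+0.0545) = ln(2.13559) / 0.053067 = 14.2979 half-years
= 14.2979/2 years

7.15 years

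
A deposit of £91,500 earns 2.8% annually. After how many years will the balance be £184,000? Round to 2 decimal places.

25.30 years

n = ln(184000/91500) / ln(1+0.028) = ln(2.01093) / 0.027615 = 25.2976 years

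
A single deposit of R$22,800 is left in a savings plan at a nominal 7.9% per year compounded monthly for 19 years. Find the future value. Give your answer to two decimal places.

R$101,782.82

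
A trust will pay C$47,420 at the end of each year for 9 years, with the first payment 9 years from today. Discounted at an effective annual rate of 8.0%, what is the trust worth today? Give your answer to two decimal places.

C$160,042.46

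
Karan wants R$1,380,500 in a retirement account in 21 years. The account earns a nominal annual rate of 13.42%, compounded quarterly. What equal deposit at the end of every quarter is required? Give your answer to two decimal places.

R$3,089.80

i = 0.1342/4 = 0.03355 per quarter; n = 21·4 = 84.
FV-annuity factor = 446.792323; PMT = 1.3805e+06 / 446.792323 = 3,089.8024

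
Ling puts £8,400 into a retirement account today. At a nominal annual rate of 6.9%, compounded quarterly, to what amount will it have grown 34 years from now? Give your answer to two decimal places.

Periodic rate i = 0.069/4 = 0.01725; n = 34 × 4 = 136 periods.
FV = 8,400 × (1 + 0.01725)^136 = 85,989.6706

£85,989.67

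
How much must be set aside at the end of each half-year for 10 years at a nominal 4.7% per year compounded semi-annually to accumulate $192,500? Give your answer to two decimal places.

$7,650.28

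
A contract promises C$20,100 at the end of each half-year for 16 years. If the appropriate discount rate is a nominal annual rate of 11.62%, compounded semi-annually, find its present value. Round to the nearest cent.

With 2 periods per year: i = 0.0581, n = 32.
PV = 20100 × [1 − (1+0.0581)^(−32)] / 0.0581 = 20100 × 14.387026 = 289,179.2140

C$289,179.21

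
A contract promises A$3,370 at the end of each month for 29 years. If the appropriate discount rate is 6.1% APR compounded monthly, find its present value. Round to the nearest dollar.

A$549,408

Periodic rate i = 0.061/12 = 0.00508333; n = 29 × 12 = 348 periods.
PV = PMT · [1 − (1+i)^(−n)] / i = 3370 · 163.029019 = 549,407.7949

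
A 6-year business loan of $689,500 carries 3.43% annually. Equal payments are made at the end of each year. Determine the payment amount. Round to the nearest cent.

Annuity-PV factor = 5.340827; PMT = 689500 / 5.340827 = 129,099.8573

$129,099.86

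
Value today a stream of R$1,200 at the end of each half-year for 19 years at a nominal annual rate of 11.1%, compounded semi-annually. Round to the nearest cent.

Periodic rate i = 0.111/2 = 0.0555; n = 19 × 2 = 38 periods.
PV = 1200 × [1 − (1+0.0555)^(−38)] / 0.0555 = 1200 × 15.704388 = 18,845.2651

R$18,845.27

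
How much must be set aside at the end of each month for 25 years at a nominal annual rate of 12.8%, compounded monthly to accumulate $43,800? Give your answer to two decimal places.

With 12 periods per year: i = 0.0106667, n = 300.
FV-annuity factor = 2167.527953; PMT = 43800 / 2167.527953 = 20.2074

$20.21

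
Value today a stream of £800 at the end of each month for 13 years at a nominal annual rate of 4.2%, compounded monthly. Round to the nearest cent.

£96,042.36

i = 0.042/12 = 0.0035 per month; n = 13·12 = 156.
PV = PMT · [1 − (1+i)^(−n)] / i = 800 · 120.052945 = 96,042.3562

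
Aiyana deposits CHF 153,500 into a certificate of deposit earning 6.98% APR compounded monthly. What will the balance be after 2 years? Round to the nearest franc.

CHF 176,425

i = 0.0698/12 = 0.00581667 per month; n = 2·12 = 24.
FV = PV·(1+i)^n = 153,500 × 1.149349 = 176,425.0484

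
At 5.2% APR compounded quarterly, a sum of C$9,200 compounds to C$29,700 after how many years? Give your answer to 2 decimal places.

22.68 years

Periodic rate i = 0.052/4 = 0.013.
(1+i)^n = 29700/9200 = 3.22826, so n = ln 3.22826 / ln 1.013 = 90.7342 quarters
= 90.7342/4 years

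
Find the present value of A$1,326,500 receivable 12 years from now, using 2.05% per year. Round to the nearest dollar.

PV = FV·(1+i)^(−n) = 1,326,500 × 0.783870 = 1,039,803.1905

A$1,039,803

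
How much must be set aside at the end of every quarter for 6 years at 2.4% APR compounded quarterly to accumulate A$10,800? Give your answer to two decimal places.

A$419.72

With 4 periods per year: i = 0.006, n = 24.
PMT = 10800 / ( [(1+0.006)^24 − 1] / 0.006 ) = 10800 / 25.731215 = 419.7237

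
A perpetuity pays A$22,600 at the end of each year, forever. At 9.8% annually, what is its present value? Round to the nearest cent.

PV = C/r = 22600/0.098 = 230,612.2449

A$230,612.24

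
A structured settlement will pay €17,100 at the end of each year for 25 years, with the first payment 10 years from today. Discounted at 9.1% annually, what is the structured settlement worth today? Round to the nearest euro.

€76,083

Value one period before first payment (t=9): 17100 × [1 − (1+0.091)^(−25)] / 0.091 = 17100 × 9.743522 = 166,614.2286
PV₀ = 166,614.2286 / (1+0.091)^9 = 166,614.2286 / 2.189892 = 76,083.2983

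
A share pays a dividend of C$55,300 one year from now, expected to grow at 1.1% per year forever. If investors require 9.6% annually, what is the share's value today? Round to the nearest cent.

C$650,588.24

PV = PMT / (i − g) = 55300 / (0.096 − 0.011) = 55300 / 0.085000 = 650,588.2353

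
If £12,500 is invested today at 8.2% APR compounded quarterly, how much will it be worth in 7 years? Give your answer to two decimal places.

£22,063.49

With 4 periods per year: i = 0.0205, n = 28.
FV = PV·(1+i)^n = 12,500 × 1.765079 = 22,063.4929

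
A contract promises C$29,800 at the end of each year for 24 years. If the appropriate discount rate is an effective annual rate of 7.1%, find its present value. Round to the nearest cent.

C$338,806.74

PV = PMT · [1 − (1+i)^(−n)] / i = 29800 · 11.369354 = 338,806.7423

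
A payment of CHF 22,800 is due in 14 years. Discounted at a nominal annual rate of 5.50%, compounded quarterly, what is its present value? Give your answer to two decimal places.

CHF 10,612.22

i = 0.055/4 = 0.01375 per quarter; n = 14·4 = 56.
PV = 22,800 / (1 + 0.01375)^56 = 22,800 / 2.148466 = 10,612.2209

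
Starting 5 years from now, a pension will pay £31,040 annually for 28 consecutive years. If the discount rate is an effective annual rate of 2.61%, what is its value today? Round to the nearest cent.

PV at t=4 (ordinary 28-year annuity): 31040 × a(28|0.0261) = 31040 × 19.691236 = 611,215.9790
PV₀ = 611,215.9790 / (1+0.0261)^4 = 611,215.9790 / 1.108559 = 551,360.8801

£551,360.88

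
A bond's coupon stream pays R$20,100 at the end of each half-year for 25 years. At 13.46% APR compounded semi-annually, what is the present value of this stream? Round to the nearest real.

R$287,159

Periodic rate i = 0.1346/2 = 0.0673; n = 25 × 2 = 50 periods.
PV = 20100 × [1 − (1+0.0673)^(−50)] / 0.0673 = 20100 × 14.286494 = 287,158.5282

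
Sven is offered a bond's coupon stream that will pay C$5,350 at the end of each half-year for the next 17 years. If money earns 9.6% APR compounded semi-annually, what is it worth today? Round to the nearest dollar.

With 2 periods per year: i = 0.048, n = 34.
PV = PMT · [1 − (1+i)^(−n)] / i = 5350 · 16.602020 = 88,820.8088

C$88,821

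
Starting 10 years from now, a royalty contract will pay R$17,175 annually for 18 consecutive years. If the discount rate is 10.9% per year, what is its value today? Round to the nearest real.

R$52,454

PV at t=9 (ordinary 18-year annuity): 17175 × a(18|0.109) = 17175 × 7.749342 = 133,094.9504
Discount back 9 years: 133,094.9504 × (1+0.109)^(−9) = 133,094.9504 × 0.394109 = 52,453.8854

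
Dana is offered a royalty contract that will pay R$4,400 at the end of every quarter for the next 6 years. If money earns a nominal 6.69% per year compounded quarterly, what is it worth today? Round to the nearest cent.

i = 0.0669/4 = 0.016725 per quarter; n = 6·4 = 24.
PV = PMT · [1 − (1+i)^(−n)] / i = 4400 · 19.634791 = 86,393.0793

R$86,393.08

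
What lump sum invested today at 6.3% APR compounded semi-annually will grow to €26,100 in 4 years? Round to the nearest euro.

Periodic rate i = 0.063/2 = 0.0315; n = 4 × 2 = 8 periods.
PV = 26,100 / (1 + 0.0315)^8 = 26,100 / 1.281604 = 20,365.1048

€20,365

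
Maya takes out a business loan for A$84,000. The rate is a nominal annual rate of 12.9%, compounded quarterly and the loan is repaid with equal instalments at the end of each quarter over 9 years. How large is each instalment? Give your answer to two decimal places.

A$3,977.77

Periodic rate i = 0.129/4 = 0.03225; n = 9 × 4 = 36 periods.
Annuity-PV factor = 21.117344; PMT = 84000 / 21.117344 = 3,977.7729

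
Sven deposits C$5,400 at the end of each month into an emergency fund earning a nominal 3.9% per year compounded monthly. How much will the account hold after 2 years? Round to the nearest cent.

C$134,561.24

With 12 periods per year: i = 0.00325, n = 24.
FV = 5400 × [(1+0.00325)^24 − 1] / 0.00325 = 5400 × 24.918748 = 134,561.2395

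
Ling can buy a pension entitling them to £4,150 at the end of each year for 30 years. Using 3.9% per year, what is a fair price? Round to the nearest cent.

£72,641.34

PV = 4150 × [1 − (1+0.039)^(−30)] / 0.039 = 4150 × 17.503939 = 72,641.3448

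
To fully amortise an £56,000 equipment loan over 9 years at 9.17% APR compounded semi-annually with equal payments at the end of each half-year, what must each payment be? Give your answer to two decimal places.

i = 0.0917/2 = 0.04585 per half-year; n = 9·2 = 18.
PMT = 56000 / ( [1 − (1+0.04585)^(−18)] / 0.04585 ) = 56000 / 12.078041 = 4,636.5133

£4,636.51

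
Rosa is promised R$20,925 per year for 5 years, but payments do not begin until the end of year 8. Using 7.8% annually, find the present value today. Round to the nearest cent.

R$49,647.20

Value one period before first payment (t=7): 20925 × [1 − (1+0.078)^(−5)] / 0.078 = 20925 × 4.013845 = 83,989.7161
Discount back 7 years: 83,989.7161 × (1+0.078)^(−7) = 83,989.7161 × 0.591111 = 49,647.2031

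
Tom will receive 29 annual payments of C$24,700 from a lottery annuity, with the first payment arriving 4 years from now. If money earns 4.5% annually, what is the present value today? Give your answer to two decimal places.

C$346,786.18

Value one period before first payment (t=3): 24700 × [1 − (1+0.045)^(−29)] / 0.045 = 24700 × 16.021889 = 395,740.6467
PV₀ = 395,740.6467 / (1+0.045)^3 = 395,740.6467 / 1.141166 = 346,786.1848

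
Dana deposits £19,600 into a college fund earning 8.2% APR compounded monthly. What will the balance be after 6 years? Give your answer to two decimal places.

Periodic rate i = 0.082/12 = 0.00683333; n = 6 × 12 = 72 periods.
FV = PV·(1+i)^n = 19,600 × 1.632849 = 32,003.8493

£32,003.85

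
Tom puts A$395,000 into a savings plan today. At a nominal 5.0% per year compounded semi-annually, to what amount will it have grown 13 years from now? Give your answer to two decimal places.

With 2 periods per year: i = 0.025, n = 26.
395,000 × (1+0.025)^26 = 395,000 × 1.900293 = 750,615.6168

A$750,615.62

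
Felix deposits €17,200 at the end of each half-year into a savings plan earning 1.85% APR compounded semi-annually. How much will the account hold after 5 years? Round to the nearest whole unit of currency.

€179,339

With 2 periods per year: i = 0.00925, n = 10.
FV = 17200 × [(1+0.00925)^10 − 1] / 0.00925 = 17200 × 10.426686 = 179,338.9917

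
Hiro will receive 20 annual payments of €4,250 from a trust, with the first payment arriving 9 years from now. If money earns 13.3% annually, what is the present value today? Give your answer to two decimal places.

Value one period before first payment (t=8): 4250 × [1 − (1+0.133)^(−20)] / 0.133 = 4250 × 6.899997 = 29,324.9881
PV₀ = 29,324.9881 / (1+0.133)^8 = 29,324.9881 / 2.715434 = 10,799.3736

€10,799.37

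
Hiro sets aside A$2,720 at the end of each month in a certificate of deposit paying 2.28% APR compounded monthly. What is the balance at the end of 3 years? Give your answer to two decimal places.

i = 0.0228/12 = 0.0019 per month; n = 3·12 = 36.
Accumulation factor s(36|0.0019) = 37.223184; FV = 2720 × 37.223184 = 101,247.0615

A$101,247.06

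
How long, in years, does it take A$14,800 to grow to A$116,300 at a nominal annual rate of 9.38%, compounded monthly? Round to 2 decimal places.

22.06 years

Periodic rate i = 0.0938/12 = 0.00781667.
(1+i)^n = 116300/14800 = 7.85811, so n = ln 7.85811 / ln 1.00782 = 264.7666 months
= 264.7666/12 years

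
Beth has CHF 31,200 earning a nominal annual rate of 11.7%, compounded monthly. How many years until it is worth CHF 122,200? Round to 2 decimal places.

11.73 years

Periodic rate i = 0.117/12 = 0.00975.
(1+i)^n = 122200/31200 = 3.91667, so n = ln 3.91667 / ln 1.00975 = 140.7062 months
= 140.7062/12 years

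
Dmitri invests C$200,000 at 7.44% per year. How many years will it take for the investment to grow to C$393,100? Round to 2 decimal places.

9.42 years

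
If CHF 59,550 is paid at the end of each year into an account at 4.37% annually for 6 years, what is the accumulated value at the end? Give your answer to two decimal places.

Accumulation factor s(6|0.0437) = 6.694968; FV = 59550 × 6.694968 = 398,685.3231

CHF 398,685.32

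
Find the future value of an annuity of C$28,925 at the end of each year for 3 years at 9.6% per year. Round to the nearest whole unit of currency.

C$95,372

FV = 28925 × [(1+0.096)^3 − 1] / 0.096 = 28925 × 3.297216 = 95,371.9728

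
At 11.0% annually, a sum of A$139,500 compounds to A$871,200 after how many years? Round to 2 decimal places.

n = ln(871200/139500) / ln(1+0.11) = ln(6.24516) / 0.104360 = 17.5528 years

17.55 years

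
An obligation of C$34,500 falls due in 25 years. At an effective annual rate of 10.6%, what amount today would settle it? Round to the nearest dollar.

C$2,779

PV = FV·(1+i)^(−n) = 34,500 × 0.080560 = 2,779.3352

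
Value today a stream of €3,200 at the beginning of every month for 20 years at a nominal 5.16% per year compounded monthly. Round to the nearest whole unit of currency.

With 12 periods per year: i = 0.0043, n = 240.
PV = PMT · [1 − (1+i)^(−n)] / i × (1+i) = 3200 · 150.158541 = 480,507.3307
Payments are at the start of each period, so multiply by (1+i).

€480,507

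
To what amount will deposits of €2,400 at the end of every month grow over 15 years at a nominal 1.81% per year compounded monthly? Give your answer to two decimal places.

€495,905.04

With 12 periods per year: i = 0.00150833, n = 180.
FV = PMT · [(1+i)^n − 1] / i = 2400 · 206.627100 = 495,905.0409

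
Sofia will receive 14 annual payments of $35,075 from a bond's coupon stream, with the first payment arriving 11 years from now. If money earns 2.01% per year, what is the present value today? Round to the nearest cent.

PV at t=10 (ordinary 14-year annuity): 35075 × a(14|0.0201) = 35075 × 12.097733 = 424,327.9819
Discount back 10 years: 424,327.9819 × (1+0.0201)^(−10) = 424,327.9819 × 0.819544 = 347,755.6512

$347,755.65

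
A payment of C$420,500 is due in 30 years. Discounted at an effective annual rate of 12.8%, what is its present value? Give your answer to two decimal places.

Discount factor = (1+0.128)^(−30) = 0.026960; PV = 420,500 × 0.026960 = 11,336.8659

C$11,336.87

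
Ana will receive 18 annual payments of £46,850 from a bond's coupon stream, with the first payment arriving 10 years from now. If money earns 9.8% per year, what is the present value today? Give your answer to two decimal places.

£167,790.73

PV at t=9 (ordinary 18-year annuity): 46850 × a(18|0.098) = 46850 × 8.307674 = 389,214.5049
Discount back 9 years: 389,214.5049 × (1+0.098)^(−9) = 389,214.5049 × 0.431101 = 167,790.7270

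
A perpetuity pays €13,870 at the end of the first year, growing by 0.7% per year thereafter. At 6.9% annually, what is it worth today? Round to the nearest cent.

PV = PMT / (i − g) = 13870 / (0.069 − 0.007) = 13870 / 0.062000 = 223,709.6774

€223,709.68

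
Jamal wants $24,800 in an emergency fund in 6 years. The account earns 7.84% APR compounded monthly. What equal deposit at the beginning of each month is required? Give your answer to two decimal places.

$269.10

With 12 periods per year: i = 0.00653333, n = 72.
FV-annuity factor × (1+i) = 92.157461; PMT = 24800 / 92.157461 = 269.1046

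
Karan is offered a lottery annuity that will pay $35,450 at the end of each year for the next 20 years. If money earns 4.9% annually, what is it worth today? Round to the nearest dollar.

$445,555

PV = 35450 × [1 − (1+0.049)^(−20)] / 0.049 = 35450 × 12.568559 = 445,555.4066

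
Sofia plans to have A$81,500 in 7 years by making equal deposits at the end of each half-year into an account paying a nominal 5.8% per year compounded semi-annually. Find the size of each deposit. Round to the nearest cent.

A$4,802.30

With 2 periods per year: i = 0.029, n = 14.
PMT = 81500 / ( [(1+0.029)^14 − 1] / 0.029 ) = 81500 / 16.971017 = 4,802.3050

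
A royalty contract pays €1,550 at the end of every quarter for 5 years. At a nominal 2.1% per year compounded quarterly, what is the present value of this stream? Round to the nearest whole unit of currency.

€29,355

Periodic rate i = 0.021/4 = 0.00525; n = 5 × 4 = 20 periods.
Annuity factor a(20|0.00525) = 18.938697; PV = 1550 × 18.938697 = 29,354.9796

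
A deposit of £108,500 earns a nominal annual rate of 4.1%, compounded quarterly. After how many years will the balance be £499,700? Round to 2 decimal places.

37.44 years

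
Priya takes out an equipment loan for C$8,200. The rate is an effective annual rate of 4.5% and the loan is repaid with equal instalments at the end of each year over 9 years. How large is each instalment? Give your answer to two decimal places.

C$1,128.11

Annuity-PV factor = 7.268790; PMT = 8200 / 7.268790 = 1,128.1107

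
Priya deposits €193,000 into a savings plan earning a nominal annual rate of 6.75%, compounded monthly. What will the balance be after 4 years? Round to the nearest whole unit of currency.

With 12 periods per year: i = 0.005625, n = 48.
193,000 × (1+0.005625)^48 = 193,000 × 1.308974 = 252,631.9407

€252,632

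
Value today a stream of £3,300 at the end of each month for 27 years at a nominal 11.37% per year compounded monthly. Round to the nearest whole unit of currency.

Periodic rate i = 0.1137/12 = 0.009475; n = 27 × 12 = 324 periods.
Annuity factor a(324|0.009475) = 100.569748; PV = 3300 × 100.569748 = 331,880.1694

£331,880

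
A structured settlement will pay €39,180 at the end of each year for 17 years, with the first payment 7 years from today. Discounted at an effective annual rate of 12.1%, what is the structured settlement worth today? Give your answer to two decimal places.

Value one period before first payment (t=6): 39180 × [1 − (1+0.121)^(−17)] / 0.121 = 39180 × 7.078915 = 277,351.8744
Discount back 6 years: 277,351.8744 × (1+0.121)^(−6) = 277,351.8744 × 0.503925 = 139,764.6785

€139,764.68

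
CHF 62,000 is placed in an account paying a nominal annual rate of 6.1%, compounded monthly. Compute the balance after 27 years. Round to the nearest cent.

CHF 320,525.68

i = 0.061/12 = 0.00508333 per month; n = 27·12 = 324.
62,000 × (1+0.00508333)^324 = 62,000 × 5.169769 = 320,525.6782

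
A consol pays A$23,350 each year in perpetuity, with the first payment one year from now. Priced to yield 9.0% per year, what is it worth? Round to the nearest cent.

PV = C/r = 23350/0.09 = 259,444.4444

A$259,444.44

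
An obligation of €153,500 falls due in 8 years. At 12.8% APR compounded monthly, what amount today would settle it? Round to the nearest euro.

i = 0.128/12 = 0.0106667 per month; n = 8·12 = 96.
PV = FV·(1+i)^(−n) = 153,500 × 0.361108 = 55,430.1335

€55,430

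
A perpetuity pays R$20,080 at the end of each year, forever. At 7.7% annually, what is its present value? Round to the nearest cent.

PV = C/r = 20080/0.077 = 260,779.2208

R$260,779.22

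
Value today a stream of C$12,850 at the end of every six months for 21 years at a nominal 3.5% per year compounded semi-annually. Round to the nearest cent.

C$379,946.25

Periodic rate i = 0.035/2 = 0.0175; n = 21 × 2 = 42 periods.
Annuity factor a(42|0.0175) = 29.567801; PV = 12850 × 29.567801 = 379,946.2475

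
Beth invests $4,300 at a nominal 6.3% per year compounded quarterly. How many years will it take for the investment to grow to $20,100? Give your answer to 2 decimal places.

24.67 years

Periodic rate i = 0.063/4 = 0.01575.
n = ln(20100/4300) / ln(1+0.01575) = ln(4.67442) / 0.015627 = 98.6805 quarters
= 98.6805/4 years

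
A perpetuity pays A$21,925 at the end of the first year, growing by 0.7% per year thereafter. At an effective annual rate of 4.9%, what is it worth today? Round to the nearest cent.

PV = PMT / (i − g) = 21925 / (0.049 − 0.007) = 21925 / 0.042000 = 522,023.8095

A$522,023.81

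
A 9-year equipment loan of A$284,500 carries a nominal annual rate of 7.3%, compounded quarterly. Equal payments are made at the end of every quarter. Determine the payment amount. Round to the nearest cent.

With 4 periods per year: i = 0.01825, n = 36.
Annuity-PV factor = 26.220059; PMT = 284500 / 26.220059 = 10,850.4714

A$10,850.47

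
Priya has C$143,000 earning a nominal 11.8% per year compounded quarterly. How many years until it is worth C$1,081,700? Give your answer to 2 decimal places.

17.40 years

Periodic rate i = 0.118/4 = 0.0295.
(1+i)^n = 1.0817e+06/143000 = 7.56434, so n = ln 7.56434 / ln 1.0295 = 69.5982 quarters
= 69.5982/4 years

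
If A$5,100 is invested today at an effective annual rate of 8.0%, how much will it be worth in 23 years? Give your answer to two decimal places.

FV = PV·(1+i)^n = 5,100 × 5.871464 = 29,944.4646

A$29,944.46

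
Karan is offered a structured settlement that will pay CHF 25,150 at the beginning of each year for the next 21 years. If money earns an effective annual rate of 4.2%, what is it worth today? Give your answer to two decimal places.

CHF 360,972.50

Annuity factor a(21|0.042) × (1+i) = 14.352783; PV = 25150 × 14.352783 = 360,972.5003
Payments are at the start of each period, so multiply by (1+i).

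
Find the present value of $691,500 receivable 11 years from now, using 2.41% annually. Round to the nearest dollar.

PV = FV·(1+i)^(−n) = 691,500 × 0.769545 = 532,140.3083

$532,140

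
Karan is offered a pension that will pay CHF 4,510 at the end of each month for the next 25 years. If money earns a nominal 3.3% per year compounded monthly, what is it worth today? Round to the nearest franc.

CHF 920,480

With 12 periods per year: i = 0.00275, n = 300.
PV = 4510 × [1 − (1+0.00275)^(−300)] / 0.00275 = 4510 × 204.097641 = 920,480.3616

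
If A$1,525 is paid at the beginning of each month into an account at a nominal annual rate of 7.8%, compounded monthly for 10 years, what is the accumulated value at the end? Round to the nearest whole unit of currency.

With 12 periods per year: i = 0.0065, n = 120.
FV = PMT · [(1+i)^n − 1] / i × (1+i) = 1525 · 182.094900 = 277,694.7221
(Beginning-of-period payments → annuity-due factor ×(1+i).)

A$277,695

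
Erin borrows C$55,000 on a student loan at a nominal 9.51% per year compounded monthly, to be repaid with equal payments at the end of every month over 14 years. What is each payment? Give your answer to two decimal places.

Periodic rate i = 0.0951/12 = 0.007925; n = 14 × 12 = 168 periods.
PMT = 55000 / ( [1 − (1+0.007925)^(−168)] / 0.007925 ) = 55000 / 92.681777 = 593.4284

C$593.43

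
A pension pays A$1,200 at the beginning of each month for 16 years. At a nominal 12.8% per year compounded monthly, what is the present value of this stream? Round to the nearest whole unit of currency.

With 12 periods per year: i = 0.0106667, n = 192.
Annuity factor a(192|0.0106667) × (1+i) = 82.394671; PV = 1200 × 82.394671 = 98,873.6054
(annuity-due: payments at period start, so ×(1+i).)

A$98,874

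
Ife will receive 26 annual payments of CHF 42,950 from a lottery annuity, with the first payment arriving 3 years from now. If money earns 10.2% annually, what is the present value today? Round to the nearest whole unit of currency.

Value one period before first payment (t=2): 42950 × [1 − (1+0.102)^(−26)] / 0.102 = 42950 × 9.019267 = 387,377.5283
PV₀ = 387,377.5283 / (1+0.102)^2 = 387,377.5283 / 1.214404 = 318,985.7150

CHF 318,986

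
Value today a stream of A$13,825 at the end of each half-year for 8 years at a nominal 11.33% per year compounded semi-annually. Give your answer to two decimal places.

A$142,985.29

Periodic rate i = 0.1133/2 = 0.05665; n = 8 × 2 = 16 periods.
PV = PMT · [1 − (1+i)^(−n)] / i = 13825 · 10.342517 = 142,985.2941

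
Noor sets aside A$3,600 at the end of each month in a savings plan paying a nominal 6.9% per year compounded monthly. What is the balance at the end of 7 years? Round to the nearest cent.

A$387,353.23

i = 0.069/12 = 0.00575 per month; n = 7·12 = 84.
FV = 3600 × [(1+0.00575)^84 − 1] / 0.00575 = 3600 × 107.598119 = 387,353.2274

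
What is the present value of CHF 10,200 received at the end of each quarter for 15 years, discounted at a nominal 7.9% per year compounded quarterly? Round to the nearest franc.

i = 0.079/4 = 0.01975 per quarter; n = 15·4 = 60.
PV = PMT · [1 − (1+i)^(−n)] / i = 10200 · 34.972251 = 356,716.9643

CHF 356,717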